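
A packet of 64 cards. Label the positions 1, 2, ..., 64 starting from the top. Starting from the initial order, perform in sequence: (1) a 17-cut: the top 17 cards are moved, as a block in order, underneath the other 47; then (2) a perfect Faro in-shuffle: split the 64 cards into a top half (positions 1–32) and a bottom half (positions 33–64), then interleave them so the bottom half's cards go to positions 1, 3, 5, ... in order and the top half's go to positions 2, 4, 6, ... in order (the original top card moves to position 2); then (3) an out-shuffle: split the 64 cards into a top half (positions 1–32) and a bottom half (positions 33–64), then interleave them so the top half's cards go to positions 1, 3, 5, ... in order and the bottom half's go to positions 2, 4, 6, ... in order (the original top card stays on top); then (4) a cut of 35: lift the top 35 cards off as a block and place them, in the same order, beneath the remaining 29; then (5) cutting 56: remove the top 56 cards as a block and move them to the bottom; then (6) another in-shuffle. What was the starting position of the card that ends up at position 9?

49

Undo the operations in reverse order, starting from position 9:
  undo op 6 (in-shuffle, from bottom half): 9 ← 37
  undo op 5 (cut 56): 37 ← 29
  undo op 4 (cut 35): 29 ← 64
  undo op 3 (out-shuffle, from bottom half): 64 ← 64
  undo op 2 (in-shuffle, from top half): 64 ← 32
  undo op 1 (cut 17): 32 ← 49
So the card at position 9 came from original position 49.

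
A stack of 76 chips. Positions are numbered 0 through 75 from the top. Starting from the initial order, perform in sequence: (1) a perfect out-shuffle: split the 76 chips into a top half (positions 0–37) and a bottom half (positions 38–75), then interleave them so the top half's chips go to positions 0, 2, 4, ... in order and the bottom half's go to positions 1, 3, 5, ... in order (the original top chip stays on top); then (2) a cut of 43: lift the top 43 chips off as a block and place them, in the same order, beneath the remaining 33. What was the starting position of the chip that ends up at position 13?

28

Undo the operations in reverse order, starting from position 13:
  undo op 2 (cut 43): 13 ← 56
  undo op 1 (out-shuffle, from top half): 56 ← 28
So the chip at position 13 came from original position 28.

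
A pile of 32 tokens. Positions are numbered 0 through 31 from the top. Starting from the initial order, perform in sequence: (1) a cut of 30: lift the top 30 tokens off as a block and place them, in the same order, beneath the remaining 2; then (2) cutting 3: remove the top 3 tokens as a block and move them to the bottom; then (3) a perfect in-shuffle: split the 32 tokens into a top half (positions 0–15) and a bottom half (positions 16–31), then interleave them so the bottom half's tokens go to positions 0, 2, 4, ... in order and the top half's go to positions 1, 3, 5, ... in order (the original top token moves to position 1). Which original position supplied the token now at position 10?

Undo the operations in reverse order, starting from position 10:
  undo op 3 (in-shuffle, from bottom half): 10 ← 21
  undo op 2 (cut 3): 21 ← 24
  undo op 1 (cut 30): 24 ← 22
So the token at position 10 came from original position 22.

22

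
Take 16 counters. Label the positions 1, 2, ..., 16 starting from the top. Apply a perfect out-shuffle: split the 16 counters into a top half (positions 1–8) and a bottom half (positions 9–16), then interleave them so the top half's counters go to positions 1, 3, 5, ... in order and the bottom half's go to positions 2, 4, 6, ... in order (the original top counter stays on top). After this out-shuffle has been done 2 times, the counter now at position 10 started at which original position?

7

Work backwards from position 10, undoing one out-shuffle at a time:
10 ← 13 ← 7
So the counter now at position 10 started at position 7.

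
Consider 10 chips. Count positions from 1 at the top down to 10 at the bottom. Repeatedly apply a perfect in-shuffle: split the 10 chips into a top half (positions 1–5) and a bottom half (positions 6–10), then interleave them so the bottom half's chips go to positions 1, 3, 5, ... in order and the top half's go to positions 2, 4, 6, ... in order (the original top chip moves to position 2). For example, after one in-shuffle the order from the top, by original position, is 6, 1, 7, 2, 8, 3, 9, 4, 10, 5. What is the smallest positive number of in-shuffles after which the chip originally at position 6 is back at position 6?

10

Follow position 6 under repeated in-shuffles:
6 → 1 → 2 → 4 → 8 → 5 → 10 → 9 → 7 → 3 → 6
It first returns after 10 in-shuffles.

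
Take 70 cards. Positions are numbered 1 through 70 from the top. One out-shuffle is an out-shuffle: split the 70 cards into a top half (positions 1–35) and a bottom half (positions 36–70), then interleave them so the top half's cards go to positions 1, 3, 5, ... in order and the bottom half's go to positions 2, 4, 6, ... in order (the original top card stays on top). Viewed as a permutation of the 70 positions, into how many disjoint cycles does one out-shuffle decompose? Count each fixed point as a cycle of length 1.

7

Trace each unvisited position around until it returns:
(1) (2 3 5 9 17 33 ... len 22) (4 7 13 25 49 28 ... len 11) (6 11 21 41 12 23 ... len 22) (16 31 61 52 34 67 ... len 11) (24 47) (70)
7 cycles in total.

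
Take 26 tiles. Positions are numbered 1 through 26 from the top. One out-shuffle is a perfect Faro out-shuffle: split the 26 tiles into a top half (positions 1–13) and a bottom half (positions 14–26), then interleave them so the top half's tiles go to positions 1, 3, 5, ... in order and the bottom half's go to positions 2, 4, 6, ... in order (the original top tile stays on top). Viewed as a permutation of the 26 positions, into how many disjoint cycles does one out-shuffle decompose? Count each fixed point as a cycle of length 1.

4

Trace each unvisited position around until it returns:
(1) (2 3 5 9 17 8 ... len 20) (6 11 21 16) (26)
4 cycles in total.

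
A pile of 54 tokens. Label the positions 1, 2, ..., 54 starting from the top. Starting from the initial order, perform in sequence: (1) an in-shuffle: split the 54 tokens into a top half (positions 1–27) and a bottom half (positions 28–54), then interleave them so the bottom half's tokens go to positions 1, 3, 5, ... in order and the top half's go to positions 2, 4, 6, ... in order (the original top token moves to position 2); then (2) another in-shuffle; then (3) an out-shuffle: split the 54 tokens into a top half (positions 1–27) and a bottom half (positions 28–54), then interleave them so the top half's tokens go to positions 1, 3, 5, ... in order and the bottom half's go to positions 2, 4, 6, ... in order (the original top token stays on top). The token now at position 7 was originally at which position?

1

Undo the operations in reverse order, starting from position 7:
  undo op 3 (out-shuffle, from top half): 7 ← 4
  undo op 2 (in-shuffle, from top half): 4 ← 2
  undo op 1 (in-shuffle, from top half): 2 ← 1
So the token at position 7 came from original position 1.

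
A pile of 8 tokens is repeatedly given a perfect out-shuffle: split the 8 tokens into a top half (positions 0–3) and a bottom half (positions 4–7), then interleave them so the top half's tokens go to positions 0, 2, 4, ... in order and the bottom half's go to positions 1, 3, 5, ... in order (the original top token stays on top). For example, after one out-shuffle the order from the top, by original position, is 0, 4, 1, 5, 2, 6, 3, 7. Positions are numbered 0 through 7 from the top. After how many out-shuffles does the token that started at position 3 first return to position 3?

3

Follow position 3 under repeated out-shuffles:
3 → 6 → 5 → 3
It first returns after 3 out-shuffles.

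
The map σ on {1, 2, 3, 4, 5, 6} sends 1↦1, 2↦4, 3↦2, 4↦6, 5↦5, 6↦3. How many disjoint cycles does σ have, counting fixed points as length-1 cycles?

3

Cycle decomposition: (1) (2 4 6 3) (5).
3 cycles.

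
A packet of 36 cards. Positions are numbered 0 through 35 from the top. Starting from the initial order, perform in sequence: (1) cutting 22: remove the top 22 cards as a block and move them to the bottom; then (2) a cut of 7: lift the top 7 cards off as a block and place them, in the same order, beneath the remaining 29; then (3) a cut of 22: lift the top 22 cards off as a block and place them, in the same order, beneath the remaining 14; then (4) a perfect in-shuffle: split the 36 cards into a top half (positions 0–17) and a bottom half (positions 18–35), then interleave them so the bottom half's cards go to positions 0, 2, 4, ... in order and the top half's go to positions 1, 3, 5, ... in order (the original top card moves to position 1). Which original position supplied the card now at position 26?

10

Undo the operations in reverse order, starting from position 26:
  undo op 4 (in-shuffle, from bottom half): 26 ← 31
  undo op 3 (cut 22): 31 ← 17
  undo op 2 (cut 7): 17 ← 24
  undo op 1 (cut 22): 24 ← 10
So the card at position 26 came from original position 10.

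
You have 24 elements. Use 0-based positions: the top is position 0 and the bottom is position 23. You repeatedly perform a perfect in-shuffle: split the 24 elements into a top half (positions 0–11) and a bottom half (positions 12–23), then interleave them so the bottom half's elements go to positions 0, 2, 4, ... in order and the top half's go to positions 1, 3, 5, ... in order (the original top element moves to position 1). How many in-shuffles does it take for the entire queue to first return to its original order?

20

The in-shuffle permutes the 24 positions with cycle lengths [4, 20].
Every element is home exactly when every cycle has completed a whole number of laps, i.e. after lcm(4, 20) = 20 in-shuffles.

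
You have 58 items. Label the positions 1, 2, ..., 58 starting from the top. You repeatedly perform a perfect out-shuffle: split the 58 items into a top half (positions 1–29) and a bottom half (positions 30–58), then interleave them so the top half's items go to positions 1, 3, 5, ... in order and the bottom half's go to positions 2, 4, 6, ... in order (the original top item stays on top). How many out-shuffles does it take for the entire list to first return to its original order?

The out-shuffle permutes the 58 positions with cycle lengths [1, 1, 2, 18, 18, 18].
Every item is home exactly when every cycle has completed a whole number of laps, i.e. after lcm(1, 2, 18) = 18 out-shuffles.

18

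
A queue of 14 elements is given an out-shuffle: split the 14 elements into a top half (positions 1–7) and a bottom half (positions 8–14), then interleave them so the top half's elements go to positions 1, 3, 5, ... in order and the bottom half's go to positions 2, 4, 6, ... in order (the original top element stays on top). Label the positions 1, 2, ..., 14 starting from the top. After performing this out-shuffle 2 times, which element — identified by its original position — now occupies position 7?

9

Work backwards from position 7, undoing one out-shuffle at a time:
7 ← 4 ← 9
So the element now at position 7 started at position 9.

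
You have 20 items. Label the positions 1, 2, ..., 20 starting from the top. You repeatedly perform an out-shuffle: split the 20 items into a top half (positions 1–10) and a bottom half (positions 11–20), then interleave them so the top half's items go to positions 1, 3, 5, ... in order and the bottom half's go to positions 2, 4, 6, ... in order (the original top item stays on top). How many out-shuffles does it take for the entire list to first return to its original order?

18

The out-shuffle permutes the 20 positions with cycle lengths [1, 1, 18].
Every item is home exactly when every cycle has completed a whole number of laps, i.e. after lcm(1, 18) = 18 out-shuffles.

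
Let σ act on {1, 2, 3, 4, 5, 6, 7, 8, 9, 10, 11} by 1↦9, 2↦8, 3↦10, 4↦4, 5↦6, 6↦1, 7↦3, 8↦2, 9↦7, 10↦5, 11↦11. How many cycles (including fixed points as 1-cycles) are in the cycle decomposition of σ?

4

Cycle decomposition: (1 9 7 3 10 5 6) (2 8) (4) (11).
4 cycles.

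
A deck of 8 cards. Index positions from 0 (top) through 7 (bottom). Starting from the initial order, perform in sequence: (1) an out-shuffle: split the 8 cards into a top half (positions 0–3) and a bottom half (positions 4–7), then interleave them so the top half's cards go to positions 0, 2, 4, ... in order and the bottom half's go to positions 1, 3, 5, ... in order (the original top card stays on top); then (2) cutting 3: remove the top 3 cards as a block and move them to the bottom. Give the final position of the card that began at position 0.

5

Track the card from position 0 forward through each operation:
  after op 1 (out-shuffle): 0 → 0
  after op 2 (cut 3): 0 → 5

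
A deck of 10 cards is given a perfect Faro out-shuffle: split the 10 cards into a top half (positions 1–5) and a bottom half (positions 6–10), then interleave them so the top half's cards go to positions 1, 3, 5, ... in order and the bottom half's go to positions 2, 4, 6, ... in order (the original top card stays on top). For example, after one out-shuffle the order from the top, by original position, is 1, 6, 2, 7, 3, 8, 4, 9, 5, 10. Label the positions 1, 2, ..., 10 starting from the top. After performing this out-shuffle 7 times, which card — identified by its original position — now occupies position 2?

6

Work backwards from position 2, undoing one out-shuffle at a time:
2 ← 6 ← 8 ← 9 ← 5 ← 3 ← 2 ← 6
So the card now at position 2 started at position 6.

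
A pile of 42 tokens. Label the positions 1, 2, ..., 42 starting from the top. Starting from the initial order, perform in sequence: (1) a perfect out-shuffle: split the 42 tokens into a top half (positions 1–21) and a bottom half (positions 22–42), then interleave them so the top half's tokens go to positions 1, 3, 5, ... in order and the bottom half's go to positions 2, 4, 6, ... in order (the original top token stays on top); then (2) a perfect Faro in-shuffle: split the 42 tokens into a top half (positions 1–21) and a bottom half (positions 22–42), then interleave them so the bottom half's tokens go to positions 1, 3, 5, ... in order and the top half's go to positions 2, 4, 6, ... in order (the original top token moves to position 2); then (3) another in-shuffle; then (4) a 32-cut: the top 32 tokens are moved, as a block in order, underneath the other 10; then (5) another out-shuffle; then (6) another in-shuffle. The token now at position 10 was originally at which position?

21

Undo the operations in reverse order, starting from position 10:
  undo op 6 (in-shuffle, from top half): 10 ← 5
  undo op 5 (out-shuffle, from top half): 5 ← 3
  undo op 4 (cut 32): 3 ← 35
  undo op 3 (in-shuffle, from bottom half): 35 ← 39
  undo op 2 (in-shuffle, from bottom half): 39 ← 41
  undo op 1 (out-shuffle, from top half): 41 ← 21
So the token at position 10 came from original position 21.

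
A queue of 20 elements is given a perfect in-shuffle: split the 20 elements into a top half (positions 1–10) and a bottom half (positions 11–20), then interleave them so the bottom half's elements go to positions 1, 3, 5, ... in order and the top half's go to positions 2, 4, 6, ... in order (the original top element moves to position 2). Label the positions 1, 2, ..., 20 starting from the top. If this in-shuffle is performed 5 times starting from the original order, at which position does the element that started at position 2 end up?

Track the element's position through each in-shuffle:
2 → 4 → 8 → 16 → 11 → 1

1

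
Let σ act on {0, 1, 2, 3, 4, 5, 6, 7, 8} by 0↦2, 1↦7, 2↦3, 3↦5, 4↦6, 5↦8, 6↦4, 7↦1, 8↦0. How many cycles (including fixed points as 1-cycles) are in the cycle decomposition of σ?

3

Cycle decomposition: (0 2 3 5 8) (1 7) (4 6).
3 cycles.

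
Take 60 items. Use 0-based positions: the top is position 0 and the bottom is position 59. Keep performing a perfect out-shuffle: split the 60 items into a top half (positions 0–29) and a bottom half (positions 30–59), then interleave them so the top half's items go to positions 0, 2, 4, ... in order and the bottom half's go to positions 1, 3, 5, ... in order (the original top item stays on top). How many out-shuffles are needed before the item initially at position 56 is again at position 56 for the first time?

Follow position 56 under repeated out-shuffles:
56 → 53 → 47 → 35 → 11 → 22 → 44 → 29 → ... → 56 (length 58)
It first returns after 58 out-shuffles.

58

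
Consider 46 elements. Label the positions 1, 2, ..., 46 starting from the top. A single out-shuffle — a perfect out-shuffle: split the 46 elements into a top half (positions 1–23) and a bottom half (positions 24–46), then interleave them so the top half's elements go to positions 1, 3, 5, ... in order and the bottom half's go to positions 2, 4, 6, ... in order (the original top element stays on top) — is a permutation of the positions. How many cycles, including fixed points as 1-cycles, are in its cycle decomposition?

Trace each unvisited position around until it returns:
(1) (2 3 5 9 17 33 ... len 12) (4 7 13 25) (6 11 21 41 36 26) (8 15 29 12 23 45 ... len 12) (10 19 37 28) (16 31) (22 43 40 34) ... plus 1 more
9 cycles in total.

9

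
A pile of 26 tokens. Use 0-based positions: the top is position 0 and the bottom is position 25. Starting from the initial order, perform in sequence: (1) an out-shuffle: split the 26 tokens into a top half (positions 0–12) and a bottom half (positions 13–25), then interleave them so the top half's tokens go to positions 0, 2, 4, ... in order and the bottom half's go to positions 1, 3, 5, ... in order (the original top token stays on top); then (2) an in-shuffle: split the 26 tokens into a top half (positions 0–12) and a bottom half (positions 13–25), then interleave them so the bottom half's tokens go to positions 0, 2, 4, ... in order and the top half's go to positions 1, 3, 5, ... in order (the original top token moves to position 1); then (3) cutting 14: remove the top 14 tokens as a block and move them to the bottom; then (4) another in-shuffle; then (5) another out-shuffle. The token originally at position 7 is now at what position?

4

Track the token from position 7 forward through each operation:
  after op 1 (out-shuffle): 7 → 14
  after op 2 (in-shuffle): 14 → 2
  after op 3 (cut 14): 2 → 14
  after op 4 (in-shuffle): 14 → 2
  after op 5 (out-shuffle): 2 → 4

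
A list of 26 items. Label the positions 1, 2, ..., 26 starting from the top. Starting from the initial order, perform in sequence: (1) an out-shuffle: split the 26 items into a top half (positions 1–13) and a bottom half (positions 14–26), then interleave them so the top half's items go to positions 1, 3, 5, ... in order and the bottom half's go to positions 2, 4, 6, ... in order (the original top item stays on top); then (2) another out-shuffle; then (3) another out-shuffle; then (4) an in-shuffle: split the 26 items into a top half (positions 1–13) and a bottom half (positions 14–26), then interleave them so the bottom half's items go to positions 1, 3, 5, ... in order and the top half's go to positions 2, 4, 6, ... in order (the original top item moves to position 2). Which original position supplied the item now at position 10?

14

Undo the operations in reverse order, starting from position 10:
  undo op 4 (in-shuffle, from top half): 10 ← 5
  undo op 3 (out-shuffle, from top half): 5 ← 3
  undo op 2 (out-shuffle, from top half): 3 ← 2
  undo op 1 (out-shuffle, from bottom half): 2 ← 14
So the item at position 10 came from original position 14.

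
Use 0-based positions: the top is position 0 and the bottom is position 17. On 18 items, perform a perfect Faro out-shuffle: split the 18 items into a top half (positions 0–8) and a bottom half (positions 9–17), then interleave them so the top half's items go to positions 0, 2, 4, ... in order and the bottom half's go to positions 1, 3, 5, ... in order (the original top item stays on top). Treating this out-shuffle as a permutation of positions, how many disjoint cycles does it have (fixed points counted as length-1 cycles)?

Trace each unvisited position around until it returns:
(0) (1 2 4 8 16 15 13 9) (3 6 12 7 14 11 5 10) (17)
4 cycles in total.

4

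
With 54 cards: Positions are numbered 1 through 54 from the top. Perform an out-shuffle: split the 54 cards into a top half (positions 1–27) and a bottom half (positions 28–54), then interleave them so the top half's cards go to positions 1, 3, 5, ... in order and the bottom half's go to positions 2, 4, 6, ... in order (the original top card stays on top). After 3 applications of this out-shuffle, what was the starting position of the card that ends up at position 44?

13

Work backwards from position 44, undoing one out-shuffle at a time:
44 ← 49 ← 25 ← 13
So the card now at position 44 started at position 13.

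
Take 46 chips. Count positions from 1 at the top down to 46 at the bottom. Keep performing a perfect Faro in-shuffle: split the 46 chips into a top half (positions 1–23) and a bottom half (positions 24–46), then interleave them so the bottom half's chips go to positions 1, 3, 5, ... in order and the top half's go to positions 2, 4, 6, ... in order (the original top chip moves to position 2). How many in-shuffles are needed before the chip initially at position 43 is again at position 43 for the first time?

23

Follow position 43 under repeated in-shuffles:
43 → 39 → 31 → 15 → 30 → 13 → 26 → 5 → ... → 43 (length 23)
It first returns after 23 in-shuffles.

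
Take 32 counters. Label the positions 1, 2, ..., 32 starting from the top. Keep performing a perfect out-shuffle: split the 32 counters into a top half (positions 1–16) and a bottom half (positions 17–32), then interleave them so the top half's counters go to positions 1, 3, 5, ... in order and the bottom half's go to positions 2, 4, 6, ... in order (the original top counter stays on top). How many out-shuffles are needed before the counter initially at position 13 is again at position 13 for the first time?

Follow position 13 under repeated out-shuffles:
13 → 25 → 18 → 4 → 7 → 13
It first returns after 5 out-shuffles.

5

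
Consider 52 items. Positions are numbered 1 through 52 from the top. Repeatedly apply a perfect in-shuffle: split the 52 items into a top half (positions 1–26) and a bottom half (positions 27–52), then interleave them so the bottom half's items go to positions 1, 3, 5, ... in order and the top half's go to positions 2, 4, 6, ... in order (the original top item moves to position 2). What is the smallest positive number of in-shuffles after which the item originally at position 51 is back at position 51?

Follow position 51 under repeated in-shuffles:
51 → 49 → 45 → 37 → 21 → 42 → 31 → 9 → ... → 51 (length 52)
It first returns after 52 in-shuffles.

52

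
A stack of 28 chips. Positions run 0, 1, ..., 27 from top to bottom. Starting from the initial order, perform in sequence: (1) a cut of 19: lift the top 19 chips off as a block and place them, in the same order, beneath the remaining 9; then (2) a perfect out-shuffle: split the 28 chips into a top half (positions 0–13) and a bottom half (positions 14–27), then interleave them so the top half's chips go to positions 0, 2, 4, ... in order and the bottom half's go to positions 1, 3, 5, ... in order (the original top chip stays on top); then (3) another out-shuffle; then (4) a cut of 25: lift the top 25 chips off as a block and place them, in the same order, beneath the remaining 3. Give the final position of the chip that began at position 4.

Track the chip from position 4 forward through each operation:
  after op 1 (cut 19): 4 → 13
  after op 2 (out-shuffle): 13 → 26
  after op 3 (out-shuffle): 26 → 25
  after op 4 (cut 25): 25 → 0

0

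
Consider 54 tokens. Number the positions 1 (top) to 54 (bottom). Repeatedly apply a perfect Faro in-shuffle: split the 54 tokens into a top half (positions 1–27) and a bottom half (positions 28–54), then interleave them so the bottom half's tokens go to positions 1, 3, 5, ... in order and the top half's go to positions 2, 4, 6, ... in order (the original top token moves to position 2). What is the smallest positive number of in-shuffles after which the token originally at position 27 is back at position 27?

Follow position 27 under repeated in-shuffles:
27 → 54 → 53 → 51 → 47 → 39 → 23 → 46 → 37 → 19 → 38 → 21 → 42 → 29 → 3 → 6 → 12 → 24 → 48 → 41 → 27
It first returns after 20 in-shuffles.

20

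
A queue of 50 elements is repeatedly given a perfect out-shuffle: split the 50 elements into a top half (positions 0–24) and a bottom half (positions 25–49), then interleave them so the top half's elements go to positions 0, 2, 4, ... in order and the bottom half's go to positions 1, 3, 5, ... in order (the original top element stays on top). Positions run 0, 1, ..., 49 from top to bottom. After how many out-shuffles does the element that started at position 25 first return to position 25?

Follow position 25 under repeated out-shuffles:
25 → 1 → 2 → 4 → 8 → 16 → 32 → 15 → ... → 25 (length 21)
It first returns after 21 out-shuffles.

21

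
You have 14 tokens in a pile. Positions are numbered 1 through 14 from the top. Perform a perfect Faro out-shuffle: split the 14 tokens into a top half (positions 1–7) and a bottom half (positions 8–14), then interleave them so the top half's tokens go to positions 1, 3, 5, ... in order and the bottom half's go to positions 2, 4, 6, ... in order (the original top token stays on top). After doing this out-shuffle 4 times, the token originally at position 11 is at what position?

5

Track the token's position through each out-shuffle:
11 → 8 → 2 → 3 → 5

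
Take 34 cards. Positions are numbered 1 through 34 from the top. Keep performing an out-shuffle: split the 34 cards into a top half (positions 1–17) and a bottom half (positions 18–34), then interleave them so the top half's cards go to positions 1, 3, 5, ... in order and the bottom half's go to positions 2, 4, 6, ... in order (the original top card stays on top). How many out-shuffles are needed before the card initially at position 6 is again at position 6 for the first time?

10

Follow position 6 under repeated out-shuffles:
6 → 11 → 21 → 8 → 15 → 29 → 24 → 14 → 27 → 20 → 6
It first returns after 10 out-shuffles.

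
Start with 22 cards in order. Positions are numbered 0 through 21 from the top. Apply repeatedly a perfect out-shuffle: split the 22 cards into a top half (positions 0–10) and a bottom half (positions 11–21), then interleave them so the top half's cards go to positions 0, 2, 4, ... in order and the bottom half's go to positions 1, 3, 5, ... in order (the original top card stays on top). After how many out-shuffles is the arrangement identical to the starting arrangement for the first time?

The out-shuffle permutes the 22 positions with cycle lengths [1, 1, 2, 3, 3, 6, 6].
Every card is home exactly when every cycle has completed a whole number of laps, i.e. after lcm(1, 2, 3, 6) = 6 out-shuffles.

6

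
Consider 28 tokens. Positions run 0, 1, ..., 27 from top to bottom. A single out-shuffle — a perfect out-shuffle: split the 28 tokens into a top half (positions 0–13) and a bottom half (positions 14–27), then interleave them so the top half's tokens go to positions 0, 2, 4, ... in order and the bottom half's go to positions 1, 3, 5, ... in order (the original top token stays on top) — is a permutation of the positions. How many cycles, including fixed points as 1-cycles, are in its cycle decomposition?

Trace each unvisited position around until it returns:
(0) (1 2 4 8 16 5 ... len 18) (3 6 12 24 21 15) (9 18) (27)
5 cycles in total.

5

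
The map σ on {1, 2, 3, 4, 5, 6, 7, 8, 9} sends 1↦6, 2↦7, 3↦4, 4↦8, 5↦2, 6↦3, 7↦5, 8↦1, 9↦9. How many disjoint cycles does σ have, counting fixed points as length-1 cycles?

Cycle decomposition: (1 6 3 4 8) (2 7 5) (9).
3 cycles.

3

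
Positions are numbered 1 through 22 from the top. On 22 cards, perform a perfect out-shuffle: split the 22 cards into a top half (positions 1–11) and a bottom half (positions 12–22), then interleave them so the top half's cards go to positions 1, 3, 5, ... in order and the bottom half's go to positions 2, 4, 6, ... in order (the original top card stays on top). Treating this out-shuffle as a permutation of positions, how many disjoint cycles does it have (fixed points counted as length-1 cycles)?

7

Trace each unvisited position around until it returns:
(1) (2 3 5 9 17 12) (4 7 13) (6 11 21 20 18 14) (8 15) (10 19 16) (22)
7 cycles in total.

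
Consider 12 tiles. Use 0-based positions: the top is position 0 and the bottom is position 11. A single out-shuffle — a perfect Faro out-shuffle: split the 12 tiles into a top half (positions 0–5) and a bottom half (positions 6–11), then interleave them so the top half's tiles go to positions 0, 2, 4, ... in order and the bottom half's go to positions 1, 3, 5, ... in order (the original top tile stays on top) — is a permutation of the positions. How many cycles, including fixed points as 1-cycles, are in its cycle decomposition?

Trace each unvisited position around until it returns:
(0) (1 2 4 8 5 10 9 7 3 6) (11)
3 cycles in total.

3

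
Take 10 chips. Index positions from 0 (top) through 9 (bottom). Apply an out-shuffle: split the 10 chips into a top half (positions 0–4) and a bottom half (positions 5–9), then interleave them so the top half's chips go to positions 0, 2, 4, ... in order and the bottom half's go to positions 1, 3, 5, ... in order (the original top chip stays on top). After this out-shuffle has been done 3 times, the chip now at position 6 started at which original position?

3

Work backwards from position 6, undoing one out-shuffle at a time:
6 ← 3 ← 6 ← 3
So the chip now at position 6 started at position 3.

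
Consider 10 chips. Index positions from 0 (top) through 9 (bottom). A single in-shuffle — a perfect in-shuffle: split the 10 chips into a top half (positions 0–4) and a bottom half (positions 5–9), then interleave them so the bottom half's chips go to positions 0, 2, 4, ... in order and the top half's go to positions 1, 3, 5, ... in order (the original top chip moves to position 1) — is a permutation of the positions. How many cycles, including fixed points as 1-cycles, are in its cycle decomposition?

1

Trace each unvisited position around until it returns:
(0 1 3 7 4 9 8 6 2 5)
1 cycle in total.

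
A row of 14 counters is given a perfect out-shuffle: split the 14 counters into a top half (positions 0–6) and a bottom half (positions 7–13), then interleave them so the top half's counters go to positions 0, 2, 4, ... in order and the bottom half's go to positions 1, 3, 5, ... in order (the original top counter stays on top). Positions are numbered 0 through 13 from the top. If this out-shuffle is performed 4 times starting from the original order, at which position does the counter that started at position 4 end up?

12

Track the counter's position through each out-shuffle:
4 → 8 → 3 → 6 → 12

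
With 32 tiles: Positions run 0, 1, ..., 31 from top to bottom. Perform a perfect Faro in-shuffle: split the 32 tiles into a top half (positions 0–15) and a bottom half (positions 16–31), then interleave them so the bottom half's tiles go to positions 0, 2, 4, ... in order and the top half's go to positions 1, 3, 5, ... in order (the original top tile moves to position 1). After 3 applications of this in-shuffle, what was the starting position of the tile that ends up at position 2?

20

Work backwards from position 2, undoing one in-shuffle at a time:
2 ← 17 ← 8 ← 20
So the tile now at position 2 started at position 20.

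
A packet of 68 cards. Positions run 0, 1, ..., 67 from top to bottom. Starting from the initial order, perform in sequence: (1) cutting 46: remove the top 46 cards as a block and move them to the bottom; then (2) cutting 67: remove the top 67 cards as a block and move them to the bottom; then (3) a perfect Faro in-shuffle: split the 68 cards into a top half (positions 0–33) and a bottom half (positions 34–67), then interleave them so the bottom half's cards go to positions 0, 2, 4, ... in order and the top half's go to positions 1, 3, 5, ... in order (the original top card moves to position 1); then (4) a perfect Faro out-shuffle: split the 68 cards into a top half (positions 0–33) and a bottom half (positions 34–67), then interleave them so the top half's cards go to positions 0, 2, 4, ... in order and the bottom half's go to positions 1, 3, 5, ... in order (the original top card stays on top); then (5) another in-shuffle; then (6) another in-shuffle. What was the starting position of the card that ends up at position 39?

30

Undo the operations in reverse order, starting from position 39:
  undo op 6 (in-shuffle, from top half): 39 ← 19
  undo op 5 (in-shuffle, from top half): 19 ← 9
  undo op 4 (out-shuffle, from bottom half): 9 ← 38
  undo op 3 (in-shuffle, from bottom half): 38 ← 53
  undo op 2 (cut 67): 53 ← 52
  undo op 1 (cut 46): 52 ← 30
So the card at position 39 came from original position 30.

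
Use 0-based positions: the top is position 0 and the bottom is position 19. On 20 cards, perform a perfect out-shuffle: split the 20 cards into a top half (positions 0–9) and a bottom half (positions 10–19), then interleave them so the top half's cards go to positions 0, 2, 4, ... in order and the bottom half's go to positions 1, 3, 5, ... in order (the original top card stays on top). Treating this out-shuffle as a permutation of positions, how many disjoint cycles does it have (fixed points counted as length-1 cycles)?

3

Trace each unvisited position around until it returns:
(0) (1 2 4 8 16 13 ... len 18) (19)
3 cycles in total.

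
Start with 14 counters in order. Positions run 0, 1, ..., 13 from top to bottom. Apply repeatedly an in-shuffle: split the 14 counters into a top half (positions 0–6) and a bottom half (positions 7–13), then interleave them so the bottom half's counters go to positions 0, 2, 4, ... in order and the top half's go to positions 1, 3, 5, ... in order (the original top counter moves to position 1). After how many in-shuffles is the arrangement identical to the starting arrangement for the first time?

4

The in-shuffle permutes the 14 positions with cycle lengths [2, 4, 4, 4].
Every counter is home exactly when every cycle has completed a whole number of laps, i.e. after lcm(2, 4) = 4 in-shuffles.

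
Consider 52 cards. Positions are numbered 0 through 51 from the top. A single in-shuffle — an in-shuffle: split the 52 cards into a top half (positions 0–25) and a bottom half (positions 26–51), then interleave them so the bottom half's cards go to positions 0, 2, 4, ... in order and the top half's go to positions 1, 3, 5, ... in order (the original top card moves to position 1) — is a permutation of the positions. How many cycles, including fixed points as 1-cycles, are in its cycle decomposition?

1

Trace each unvisited position around until it returns:
(0 1 3 7 15 31 ... len 52)
1 cycle in total.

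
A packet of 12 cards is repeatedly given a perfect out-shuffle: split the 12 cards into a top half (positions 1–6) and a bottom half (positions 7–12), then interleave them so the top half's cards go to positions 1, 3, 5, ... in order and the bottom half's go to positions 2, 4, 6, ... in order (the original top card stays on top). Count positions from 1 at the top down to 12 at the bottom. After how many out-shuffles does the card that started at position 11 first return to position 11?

Follow position 11 under repeated out-shuffles:
11 → 10 → 8 → 4 → 7 → 2 → 3 → 5 → 9 → 6 → 11
It first returns after 10 out-shuffles.

10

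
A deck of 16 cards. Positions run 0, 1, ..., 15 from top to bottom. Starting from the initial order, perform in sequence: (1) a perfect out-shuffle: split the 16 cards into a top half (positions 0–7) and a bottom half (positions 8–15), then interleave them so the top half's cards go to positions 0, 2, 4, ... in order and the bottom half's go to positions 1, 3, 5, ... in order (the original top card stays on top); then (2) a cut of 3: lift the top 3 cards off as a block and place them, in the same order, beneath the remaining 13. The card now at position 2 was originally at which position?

10

Undo the operations in reverse order, starting from position 2:
  undo op 2 (cut 3): 2 ← 5
  undo op 1 (out-shuffle, from bottom half): 5 ← 10
So the card at position 2 came from original position 10.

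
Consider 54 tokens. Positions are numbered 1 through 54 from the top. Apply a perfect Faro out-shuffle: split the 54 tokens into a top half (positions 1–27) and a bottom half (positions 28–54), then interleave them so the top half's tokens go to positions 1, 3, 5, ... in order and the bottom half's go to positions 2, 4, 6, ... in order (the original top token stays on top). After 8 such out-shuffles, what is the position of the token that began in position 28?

23

Track the token's position through each out-shuffle:
28 → 2 → 3 → 5 → 9 → 17 → 33 → 12 → 23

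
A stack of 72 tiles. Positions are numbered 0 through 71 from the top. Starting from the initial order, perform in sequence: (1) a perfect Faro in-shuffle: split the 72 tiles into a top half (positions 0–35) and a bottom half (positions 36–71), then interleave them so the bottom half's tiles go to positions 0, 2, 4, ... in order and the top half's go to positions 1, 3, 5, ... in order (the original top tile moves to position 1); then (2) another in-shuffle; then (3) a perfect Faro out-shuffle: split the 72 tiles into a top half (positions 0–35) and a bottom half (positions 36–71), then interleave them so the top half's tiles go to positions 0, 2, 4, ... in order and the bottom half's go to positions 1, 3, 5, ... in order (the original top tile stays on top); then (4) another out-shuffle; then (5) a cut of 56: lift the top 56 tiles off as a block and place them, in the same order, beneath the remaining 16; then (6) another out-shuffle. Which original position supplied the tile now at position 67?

7

Undo the operations in reverse order, starting from position 67:
  undo op 6 (out-shuffle, from bottom half): 67 ← 69
  undo op 5 (cut 56): 69 ← 53
  undo op 4 (out-shuffle, from bottom half): 53 ← 62
  undo op 3 (out-shuffle, from top half): 62 ← 31
  undo op 2 (in-shuffle, from top half): 31 ← 15
  undo op 1 (in-shuffle, from top half): 15 ← 7
So the tile at position 67 came from original position 7.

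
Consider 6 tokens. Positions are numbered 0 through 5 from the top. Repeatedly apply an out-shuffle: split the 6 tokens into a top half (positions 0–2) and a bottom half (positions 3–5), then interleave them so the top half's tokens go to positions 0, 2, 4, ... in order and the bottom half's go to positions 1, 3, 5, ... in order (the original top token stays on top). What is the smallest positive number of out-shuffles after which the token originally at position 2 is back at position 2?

4

Follow position 2 under repeated out-shuffles:
2 → 4 → 3 → 1 → 2
It first returns after 4 out-shuffles.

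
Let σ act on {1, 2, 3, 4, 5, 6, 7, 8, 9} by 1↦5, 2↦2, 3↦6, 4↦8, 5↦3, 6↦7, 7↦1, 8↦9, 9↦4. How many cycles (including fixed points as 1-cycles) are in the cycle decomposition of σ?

Cycle decomposition: (1 5 3 6 7) (2) (4 8 9).
3 cycles.

3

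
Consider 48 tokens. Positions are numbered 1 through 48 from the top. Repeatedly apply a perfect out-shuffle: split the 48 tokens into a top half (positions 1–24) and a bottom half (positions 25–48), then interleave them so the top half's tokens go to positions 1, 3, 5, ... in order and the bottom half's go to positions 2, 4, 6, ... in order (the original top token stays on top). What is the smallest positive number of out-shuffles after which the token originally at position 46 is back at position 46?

Follow position 46 under repeated out-shuffles:
46 → 44 → 40 → 32 → 16 → 31 → 14 → 27 → ... → 46 (length 23)
It first returns after 23 out-shuffles.

23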